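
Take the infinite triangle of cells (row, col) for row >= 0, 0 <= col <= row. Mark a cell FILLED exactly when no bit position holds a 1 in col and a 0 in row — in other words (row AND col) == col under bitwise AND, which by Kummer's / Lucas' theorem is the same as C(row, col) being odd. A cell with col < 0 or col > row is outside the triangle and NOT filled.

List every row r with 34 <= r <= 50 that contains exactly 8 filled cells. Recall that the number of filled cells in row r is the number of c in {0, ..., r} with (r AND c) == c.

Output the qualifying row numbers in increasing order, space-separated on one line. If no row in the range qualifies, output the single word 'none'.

Row r has 2^popcount(r) filled cells, so we need popcount(r) = log2(8) = 3.
Scan r = 34..50 and keep those with exactly 3 one-bits:
r=34=100010 popcount=2 -> skip
r=35=100011 popcount=3 -> KEEP
r=36=100100 popcount=2 -> skip
r=37=100101 popcount=3 -> KEEP
r=38=100110 popcount=3 -> KEEP
r=39=100111 popcount=4 -> skip
r=40=101000 popcount=2 -> skip
r=41=101001 popcount=3 -> KEEP
r=42=101010 popcount=3 -> KEEP
r=43=101011 popcount=4 -> skip
r=44=101100 popcount=3 -> KEEP
r=45=101101 popcount=4 -> skip
r=46=101110 popcount=4 -> skip
r=47=101111 popcount=5 -> skip
r=48=110000 popcount=2 -> skip
r=49=110001 popcount=3 -> KEEP
r=50=110010 popcount=3 -> KEEP
Kept rows: 35 37 38 41 42 44 49 50

Answer: 35 37 38 41 42 44 49 50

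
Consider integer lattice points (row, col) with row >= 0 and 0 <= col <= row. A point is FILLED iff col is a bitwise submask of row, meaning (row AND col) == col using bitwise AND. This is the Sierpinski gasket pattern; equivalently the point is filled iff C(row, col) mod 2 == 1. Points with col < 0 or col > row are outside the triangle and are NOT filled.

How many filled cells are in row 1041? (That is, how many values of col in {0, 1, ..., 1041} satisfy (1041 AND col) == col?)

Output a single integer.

Answer: 8

Derivation:
1041 in binary = 10000010001
popcount(1041) = number of 1-bits in 10000010001 = 3
A col c satisfies (1041 AND c) == c iff every set bit of c is also set in 1041; each of the 3 set bits of 1041 can independently be on or off in c.
count = 2^3 = 8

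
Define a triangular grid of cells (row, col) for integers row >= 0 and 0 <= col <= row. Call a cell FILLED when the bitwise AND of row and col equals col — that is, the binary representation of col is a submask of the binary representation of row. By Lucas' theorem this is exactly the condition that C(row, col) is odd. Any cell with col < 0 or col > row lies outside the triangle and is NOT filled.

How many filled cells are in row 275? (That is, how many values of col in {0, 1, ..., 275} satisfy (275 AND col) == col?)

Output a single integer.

Answer: 16

Derivation:
275 in binary = 100010011
popcount(275) = number of 1-bits in 100010011 = 4
A col c satisfies (275 AND c) == c iff every set bit of c is also set in 275; each of the 4 set bits of 275 can independently be on or off in c.
count = 2^4 = 16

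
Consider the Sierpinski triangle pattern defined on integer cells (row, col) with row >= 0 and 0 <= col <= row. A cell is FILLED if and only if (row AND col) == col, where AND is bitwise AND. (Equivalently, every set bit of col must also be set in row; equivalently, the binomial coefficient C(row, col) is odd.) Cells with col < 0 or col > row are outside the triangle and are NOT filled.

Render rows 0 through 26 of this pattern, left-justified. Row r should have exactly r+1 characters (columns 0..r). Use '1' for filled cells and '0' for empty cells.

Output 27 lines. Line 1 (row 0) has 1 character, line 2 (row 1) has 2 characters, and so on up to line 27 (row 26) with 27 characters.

r0=0: 1
r1=1: 11
r2=10: 101
r3=11: 1111
r4=100: 10001
r5=101: 110011
r6=110: 1010101
r7=111: 11111111
r8=1000: 100000001
r9=1001: 1100000011
r10=1010: 10100000101
r11=1011: 111100001111
r12=1100: 1000100010001
r13=1101: 11001100110011
r14=1110: 101010101010101
r15=1111: 1111111111111111
r16=10000: 10000000000000001
r17=10001: 110000000000000011
r18=10010: 1010000000000000101
r19=10011: 11110000000000001111
r20=10100: 100010000000000010001
r21=10101: 1100110000000000110011
r22=10110: 10101010000000001010101
r23=10111: 111111110000000011111111
r24=11000: 1000000010000000100000001
r25=11001: 11000000110000001100000011
r26=11010: 101000001010000010100000101

Answer: 1
11
101
1111
10001
110011
1010101
11111111
100000001
1100000011
10100000101
111100001111
1000100010001
11001100110011
101010101010101
1111111111111111
10000000000000001
110000000000000011
1010000000000000101
11110000000000001111
100010000000000010001
1100110000000000110011
10101010000000001010101
111111110000000011111111
1000000010000000100000001
11000000110000001100000011
101000001010000010100000101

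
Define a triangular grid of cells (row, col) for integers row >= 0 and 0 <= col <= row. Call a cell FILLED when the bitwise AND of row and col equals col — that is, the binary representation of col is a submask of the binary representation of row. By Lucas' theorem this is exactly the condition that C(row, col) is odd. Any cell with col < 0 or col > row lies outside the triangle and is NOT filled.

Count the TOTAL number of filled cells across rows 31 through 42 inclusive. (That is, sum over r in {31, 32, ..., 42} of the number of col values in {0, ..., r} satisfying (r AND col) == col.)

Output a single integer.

r31=11111 pc5: +32 =32
r32=100000 pc1: +2 =34
r33=100001 pc2: +4 =38
r34=100010 pc2: +4 =42
r35=100011 pc3: +8 =50
r36=100100 pc2: +4 =54
r37=100101 pc3: +8 =62
r38=100110 pc3: +8 =70
r39=100111 pc4: +16 =86
r40=101000 pc2: +4 =90
r41=101001 pc3: +8 =98
r42=101010 pc3: +8 =106

Answer: 106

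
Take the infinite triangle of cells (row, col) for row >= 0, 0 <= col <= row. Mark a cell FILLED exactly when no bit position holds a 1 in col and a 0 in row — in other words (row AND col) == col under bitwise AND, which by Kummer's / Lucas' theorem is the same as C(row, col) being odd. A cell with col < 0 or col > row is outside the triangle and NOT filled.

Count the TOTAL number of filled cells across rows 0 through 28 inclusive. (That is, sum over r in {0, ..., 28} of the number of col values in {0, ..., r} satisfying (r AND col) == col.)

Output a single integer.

r0=0 pc0: +1 =1
r1=1 pc1: +2 =3
r2=10 pc1: +2 =5
r3=11 pc2: +4 =9
r4=100 pc1: +2 =11
r5=101 pc2: +4 =15
r6=110 pc2: +4 =19
r7=111 pc3: +8 =27
r8=1000 pc1: +2 =29
r9=1001 pc2: +4 =33
r10=1010 pc2: +4 =37
r11=1011 pc3: +8 =45
r12=1100 pc2: +4 =49
r13=1101 pc3: +8 =57
r14=1110 pc3: +8 =65
r15=1111 pc4: +16 =81
r16=10000 pc1: +2 =83
r17=10001 pc2: +4 =87
r18=10010 pc2: +4 =91
r19=10011 pc3: +8 =99
r20=10100 pc2: +4 =103
r21=10101 pc3: +8 =111
r22=10110 pc3: +8 =119
r23=10111 pc4: +16 =135
r24=11000 pc2: +4 =139
r25=11001 pc3: +8 =147
r26=11010 pc3: +8 =155
r27=11011 pc4: +16 =171
r28=11100 pc3: +8 =179

Answer: 179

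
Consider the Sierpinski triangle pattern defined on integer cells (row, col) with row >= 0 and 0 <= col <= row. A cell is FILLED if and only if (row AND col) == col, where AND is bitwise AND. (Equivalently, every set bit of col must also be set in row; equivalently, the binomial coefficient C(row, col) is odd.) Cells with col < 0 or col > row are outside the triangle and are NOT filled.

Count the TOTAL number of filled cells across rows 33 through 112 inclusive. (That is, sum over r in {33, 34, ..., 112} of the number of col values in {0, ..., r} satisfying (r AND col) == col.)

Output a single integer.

r33=100001 pc2: +4 =4
r34=100010 pc2: +4 =8
r35=100011 pc3: +8 =16
r36=100100 pc2: +4 =20
r37=100101 pc3: +8 =28
r38=100110 pc3: +8 =36
r39=100111 pc4: +16 =52
r40=101000 pc2: +4 =56
r41=101001 pc3: +8 =64
r42=101010 pc3: +8 =72
r43=101011 pc4: +16 =88
r44=101100 pc3: +8 =96
r45=101101 pc4: +16 =112
r46=101110 pc4: +16 =128
r47=101111 pc5: +32 =160
r48=110000 pc2: +4 =164
r49=110001 pc3: +8 =172
r50=110010 pc3: +8 =180
r51=110011 pc4: +16 =196
r52=110100 pc3: +8 =204
r53=110101 pc4: +16 =220
r54=110110 pc4: +16 =236
r55=110111 pc5: +32 =268
r56=111000 pc3: +8 =276
r57=111001 pc4: +16 =292
r58=111010 pc4: +16 =308
r59=111011 pc5: +32 =340
r60=111100 pc4: +16 =356
r61=111101 pc5: +32 =388
r62=111110 pc5: +32 =420
r63=111111 pc6: +64 =484
r64=1000000 pc1: +2 =486
r65=1000001 pc2: +4 =490
r66=1000010 pc2: +4 =494
r67=1000011 pc3: +8 =502
r68=1000100 pc2: +4 =506
r69=1000101 pc3: +8 =514
r70=1000110 pc3: +8 =522
r71=1000111 pc4: +16 =538
r72=1001000 pc2: +4 =542
r73=1001001 pc3: +8 =550
r74=1001010 pc3: +8 =558
r75=1001011 pc4: +16 =574
r76=1001100 pc3: +8 =582
r77=1001101 pc4: +16 =598
r78=1001110 pc4: +16 =614
r79=1001111 pc5: +32 =646
r80=1010000 pc2: +4 =650
r81=1010001 pc3: +8 =658
r82=1010010 pc3: +8 =666
r83=1010011 pc4: +16 =682
r84=1010100 pc3: +8 =690
r85=1010101 pc4: +16 =706
r86=1010110 pc4: +16 =722
r87=1010111 pc5: +32 =754
r88=1011000 pc3: +8 =762
r89=1011001 pc4: +16 =778
r90=1011010 pc4: +16 =794
r91=1011011 pc5: +32 =826
r92=1011100 pc4: +16 =842
r93=1011101 pc5: +32 =874
r94=1011110 pc5: +32 =906
r95=1011111 pc6: +64 =970
r96=1100000 pc2: +4 =974
r97=1100001 pc3: +8 =982
r98=1100010 pc3: +8 =990
r99=1100011 pc4: +16 =1006
r100=1100100 pc3: +8 =1014
r101=1100101 pc4: +16 =1030
r102=1100110 pc4: +16 =1046
r103=1100111 pc5: +32 =1078
r104=1101000 pc3: +8 =1086
r105=1101001 pc4: +16 =1102
r106=1101010 pc4: +16 =1118
r107=1101011 pc5: +32 =1150
r108=1101100 pc4: +16 =1166
r109=1101101 pc5: +32 =1198
r110=1101110 pc5: +32 =1230
r111=1101111 pc6: +64 =1294
r112=1110000 pc3: +8 =1302

Answer: 1302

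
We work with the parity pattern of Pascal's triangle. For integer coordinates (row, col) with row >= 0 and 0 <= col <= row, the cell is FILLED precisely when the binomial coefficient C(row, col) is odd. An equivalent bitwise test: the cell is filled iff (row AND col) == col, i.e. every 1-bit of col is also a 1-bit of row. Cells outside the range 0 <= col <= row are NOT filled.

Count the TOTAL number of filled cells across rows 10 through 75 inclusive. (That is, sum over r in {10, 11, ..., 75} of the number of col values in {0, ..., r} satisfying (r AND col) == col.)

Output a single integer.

r10=1010 pc2: +4 =4
r11=1011 pc3: +8 =12
r12=1100 pc2: +4 =16
r13=1101 pc3: +8 =24
r14=1110 pc3: +8 =32
r15=1111 pc4: +16 =48
r16=10000 pc1: +2 =50
r17=10001 pc2: +4 =54
r18=10010 pc2: +4 =58
r19=10011 pc3: +8 =66
r20=10100 pc2: +4 =70
r21=10101 pc3: +8 =78
r22=10110 pc3: +8 =86
r23=10111 pc4: +16 =102
r24=11000 pc2: +4 =106
r25=11001 pc3: +8 =114
r26=11010 pc3: +8 =122
r27=11011 pc4: +16 =138
r28=11100 pc3: +8 =146
r29=11101 pc4: +16 =162
r30=11110 pc4: +16 =178
r31=11111 pc5: +32 =210
r32=100000 pc1: +2 =212
r33=100001 pc2: +4 =216
r34=100010 pc2: +4 =220
r35=100011 pc3: +8 =228
r36=100100 pc2: +4 =232
r37=100101 pc3: +8 =240
r38=100110 pc3: +8 =248
r39=100111 pc4: +16 =264
r40=101000 pc2: +4 =268
r41=101001 pc3: +8 =276
r42=101010 pc3: +8 =284
r43=101011 pc4: +16 =300
r44=101100 pc3: +8 =308
r45=101101 pc4: +16 =324
r46=101110 pc4: +16 =340
r47=101111 pc5: +32 =372
r48=110000 pc2: +4 =376
r49=110001 pc3: +8 =384
r50=110010 pc3: +8 =392
r51=110011 pc4: +16 =408
r52=110100 pc3: +8 =416
r53=110101 pc4: +16 =432
r54=110110 pc4: +16 =448
r55=110111 pc5: +32 =480
r56=111000 pc3: +8 =488
r57=111001 pc4: +16 =504
r58=111010 pc4: +16 =520
r59=111011 pc5: +32 =552
r60=111100 pc4: +16 =568
r61=111101 pc5: +32 =600
r62=111110 pc5: +32 =632
r63=111111 pc6: +64 =696
r64=1000000 pc1: +2 =698
r65=1000001 pc2: +4 =702
r66=1000010 pc2: +4 =706
r67=1000011 pc3: +8 =714
r68=1000100 pc2: +4 =718
r69=1000101 pc3: +8 =726
r70=1000110 pc3: +8 =734
r71=1000111 pc4: +16 =750
r72=1001000 pc2: +4 =754
r73=1001001 pc3: +8 =762
r74=1001010 pc3: +8 =770
r75=1001011 pc4: +16 =786

Answer: 786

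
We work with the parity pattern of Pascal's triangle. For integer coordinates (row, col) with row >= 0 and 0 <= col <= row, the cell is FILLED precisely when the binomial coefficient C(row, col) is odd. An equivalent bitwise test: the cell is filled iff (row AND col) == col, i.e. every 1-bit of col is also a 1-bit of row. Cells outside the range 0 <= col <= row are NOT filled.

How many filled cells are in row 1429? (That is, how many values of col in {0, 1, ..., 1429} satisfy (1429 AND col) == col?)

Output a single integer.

Answer: 64

Derivation:
1429 in binary = 10110010101
popcount(1429) = number of 1-bits in 10110010101 = 6
A col c satisfies (1429 AND c) == c iff every set bit of c is also set in 1429; each of the 6 set bits of 1429 can independently be on or off in c.
count = 2^6 = 64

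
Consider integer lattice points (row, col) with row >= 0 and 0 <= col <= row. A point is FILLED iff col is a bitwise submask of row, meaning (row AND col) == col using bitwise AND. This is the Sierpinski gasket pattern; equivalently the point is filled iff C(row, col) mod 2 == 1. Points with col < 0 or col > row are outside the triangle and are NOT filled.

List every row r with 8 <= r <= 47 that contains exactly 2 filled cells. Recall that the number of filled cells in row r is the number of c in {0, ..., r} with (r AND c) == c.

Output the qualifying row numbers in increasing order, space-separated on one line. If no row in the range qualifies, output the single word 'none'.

Answer: 8 16 32

Derivation:
Row r has 2^popcount(r) filled cells, so we need popcount(r) = log2(2) = 1.
Scan r = 8..47 and keep those with exactly 1 one-bits:
r=8=1000 popcount=1 -> KEEP
r=9=1001 popcount=2 -> skip
r=10=1010 popcount=2 -> skip
r=11=1011 popcount=3 -> skip
r=12=1100 popcount=2 -> skip
r=13=1101 popcount=3 -> skip
r=14=1110 popcount=3 -> skip
r=15=1111 popcount=4 -> skip
r=16=10000 popcount=1 -> KEEP
r=17=10001 popcount=2 -> skip
r=18=10010 popcount=2 -> skip
r=19=10011 popcount=3 -> skip
r=20=10100 popcount=2 -> skip
r=21=10101 popcount=3 -> skip
r=22=10110 popcount=3 -> skip
r=23=10111 popcount=4 -> skip
r=24=11000 popcount=2 -> skip
r=25=11001 popcount=3 -> skip
r=26=11010 popcount=3 -> skip
r=27=11011 popcount=4 -> skip
r=28=11100 popcount=3 -> skip
r=29=11101 popcount=4 -> skip
r=30=11110 popcount=4 -> skip
r=31=11111 popcount=5 -> skip
r=32=100000 popcount=1 -> KEEP
r=33=100001 popcount=2 -> skip
r=34=100010 popcount=2 -> skip
r=35=100011 popcount=3 -> skip
r=36=100100 popcount=2 -> skip
r=37=100101 popcount=3 -> skip
r=38=100110 popcount=3 -> skip
r=39=100111 popcount=4 -> skip
r=40=101000 popcount=2 -> skip
r=41=101001 popcount=3 -> skip
r=42=101010 popcount=3 -> skip
r=43=101011 popcount=4 -> skip
r=44=101100 popcount=3 -> skip
r=45=101101 popcount=4 -> skip
r=46=101110 popcount=4 -> skip
r=47=101111 popcount=5 -> skip
Kept rows: 8 16 32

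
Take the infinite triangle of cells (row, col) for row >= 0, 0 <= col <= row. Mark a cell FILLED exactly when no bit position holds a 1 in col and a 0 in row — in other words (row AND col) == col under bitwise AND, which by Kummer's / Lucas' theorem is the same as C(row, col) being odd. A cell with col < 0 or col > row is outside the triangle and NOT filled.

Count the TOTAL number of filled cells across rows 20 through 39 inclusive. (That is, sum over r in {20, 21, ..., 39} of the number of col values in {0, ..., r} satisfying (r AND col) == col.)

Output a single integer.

Answer: 198

Derivation:
r20=10100 pc2: +4 =4
r21=10101 pc3: +8 =12
r22=10110 pc3: +8 =20
r23=10111 pc4: +16 =36
r24=11000 pc2: +4 =40
r25=11001 pc3: +8 =48
r26=11010 pc3: +8 =56
r27=11011 pc4: +16 =72
r28=11100 pc3: +8 =80
r29=11101 pc4: +16 =96
r30=11110 pc4: +16 =112
r31=11111 pc5: +32 =144
r32=100000 pc1: +2 =146
r33=100001 pc2: +4 =150
r34=100010 pc2: +4 =154
r35=100011 pc3: +8 =162
r36=100100 pc2: +4 =166
r37=100101 pc3: +8 =174
r38=100110 pc3: +8 =182
r39=100111 pc4: +16 =198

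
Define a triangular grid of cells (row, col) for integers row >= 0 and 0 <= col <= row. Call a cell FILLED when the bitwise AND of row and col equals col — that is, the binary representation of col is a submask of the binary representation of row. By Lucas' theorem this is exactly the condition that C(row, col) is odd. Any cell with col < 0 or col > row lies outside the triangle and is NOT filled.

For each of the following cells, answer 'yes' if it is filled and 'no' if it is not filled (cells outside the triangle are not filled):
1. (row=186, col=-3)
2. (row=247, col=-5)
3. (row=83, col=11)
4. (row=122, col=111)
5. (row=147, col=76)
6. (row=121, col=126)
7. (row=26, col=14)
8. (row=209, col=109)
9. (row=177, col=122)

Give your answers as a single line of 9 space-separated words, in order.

(186,-3): col outside [0, 186] -> not filled
(247,-5): col outside [0, 247] -> not filled
(83,11): row=0b1010011, col=0b1011, row AND col = 0b11 = 3; 3 != 11 -> empty
(122,111): row=0b1111010, col=0b1101111, row AND col = 0b1101010 = 106; 106 != 111 -> empty
(147,76): row=0b10010011, col=0b1001100, row AND col = 0b0 = 0; 0 != 76 -> empty
(121,126): col outside [0, 121] -> not filled
(26,14): row=0b11010, col=0b1110, row AND col = 0b1010 = 10; 10 != 14 -> empty
(209,109): row=0b11010001, col=0b1101101, row AND col = 0b1000001 = 65; 65 != 109 -> empty
(177,122): row=0b10110001, col=0b1111010, row AND col = 0b110000 = 48; 48 != 122 -> empty

Answer: no no no no no no no no no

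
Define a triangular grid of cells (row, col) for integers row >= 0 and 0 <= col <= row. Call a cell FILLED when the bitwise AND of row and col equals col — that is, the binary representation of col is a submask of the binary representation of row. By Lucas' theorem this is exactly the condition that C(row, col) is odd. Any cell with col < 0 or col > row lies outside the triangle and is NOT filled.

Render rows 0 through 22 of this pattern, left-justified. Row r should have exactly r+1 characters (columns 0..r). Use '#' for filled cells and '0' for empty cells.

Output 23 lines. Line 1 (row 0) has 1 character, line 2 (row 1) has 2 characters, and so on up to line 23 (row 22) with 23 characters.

Answer: #
##
#0#
####
#000#
##00##
#0#0#0#
########
#0000000#
##000000##
#0#00000#0#
####0000####
#000#000#000#
##00##00##00##
#0#0#0#0#0#0#0#
################
#000000000000000#
##00000000000000##
#0#0000000000000#0#
####000000000000####
#000#00000000000#000#
##00##0000000000##00##
#0#0#0#000000000#0#0#0#

Derivation:
r0=0: #
r1=1: ##
r2=10: #0#
r3=11: ####
r4=100: #000#
r5=101: ##00##
r6=110: #0#0#0#
r7=111: ########
r8=1000: #0000000#
r9=1001: ##000000##
r10=1010: #0#00000#0#
r11=1011: ####0000####
r12=1100: #000#000#000#
r13=1101: ##00##00##00##
r14=1110: #0#0#0#0#0#0#0#
r15=1111: ################
r16=10000: #000000000000000#
r17=10001: ##00000000000000##
r18=10010: #0#0000000000000#0#
r19=10011: ####000000000000####
r20=10100: #000#00000000000#000#
r21=10101: ##00##0000000000##00##
r22=10110: #0#0#0#000000000#0#0#0#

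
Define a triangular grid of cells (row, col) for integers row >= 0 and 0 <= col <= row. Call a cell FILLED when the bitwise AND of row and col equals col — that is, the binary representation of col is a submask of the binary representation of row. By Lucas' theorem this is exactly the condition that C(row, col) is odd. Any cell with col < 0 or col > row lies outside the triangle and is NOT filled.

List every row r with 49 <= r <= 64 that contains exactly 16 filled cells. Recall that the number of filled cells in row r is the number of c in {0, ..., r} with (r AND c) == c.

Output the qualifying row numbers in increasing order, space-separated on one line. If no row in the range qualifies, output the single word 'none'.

Answer: 51 53 54 57 58 60

Derivation:
Row r has 2^popcount(r) filled cells, so we need popcount(r) = log2(16) = 4.
Scan r = 49..64 and keep those with exactly 4 one-bits:
r=49=110001 popcount=3 -> skip
r=50=110010 popcount=3 -> skip
r=51=110011 popcount=4 -> KEEP
r=52=110100 popcount=3 -> skip
r=53=110101 popcount=4 -> KEEP
r=54=110110 popcount=4 -> KEEP
r=55=110111 popcount=5 -> skip
r=56=111000 popcount=3 -> skip
r=57=111001 popcount=4 -> KEEP
r=58=111010 popcount=4 -> KEEP
r=59=111011 popcount=5 -> skip
r=60=111100 popcount=4 -> KEEP
r=61=111101 popcount=5 -> skip
r=62=111110 popcount=5 -> skip
r=63=111111 popcount=6 -> skip
r=64=1000000 popcount=1 -> skip
Kept rows: 51 53 54 57 58 60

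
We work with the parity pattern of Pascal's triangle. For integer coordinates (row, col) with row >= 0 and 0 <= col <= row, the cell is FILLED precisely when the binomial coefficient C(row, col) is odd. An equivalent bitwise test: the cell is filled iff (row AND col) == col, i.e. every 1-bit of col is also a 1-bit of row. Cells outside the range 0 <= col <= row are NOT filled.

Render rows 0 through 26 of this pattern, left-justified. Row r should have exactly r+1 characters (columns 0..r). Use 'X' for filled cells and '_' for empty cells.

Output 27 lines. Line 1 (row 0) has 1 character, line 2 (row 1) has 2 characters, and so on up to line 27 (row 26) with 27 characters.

Answer: X
XX
X_X
XXXX
X___X
XX__XX
X_X_X_X
XXXXXXXX
X_______X
XX______XX
X_X_____X_X
XXXX____XXXX
X___X___X___X
XX__XX__XX__XX
X_X_X_X_X_X_X_X
XXXXXXXXXXXXXXXX
X_______________X
XX______________XX
X_X_____________X_X
XXXX____________XXXX
X___X___________X___X
XX__XX__________XX__XX
X_X_X_X_________X_X_X_X
XXXXXXXX________XXXXXXXX
X_______X_______X_______X
XX______XX______XX______XX
X_X_____X_X_____X_X_____X_X

Derivation:
r0=0: X
r1=1: XX
r2=10: X_X
r3=11: XXXX
r4=100: X___X
r5=101: XX__XX
r6=110: X_X_X_X
r7=111: XXXXXXXX
r8=1000: X_______X
r9=1001: XX______XX
r10=1010: X_X_____X_X
r11=1011: XXXX____XXXX
r12=1100: X___X___X___X
r13=1101: XX__XX__XX__XX
r14=1110: X_X_X_X_X_X_X_X
r15=1111: XXXXXXXXXXXXXXXX
r16=10000: X_______________X
r17=10001: XX______________XX
r18=10010: X_X_____________X_X
r19=10011: XXXX____________XXXX
r20=10100: X___X___________X___X
r21=10101: XX__XX__________XX__XX
r22=10110: X_X_X_X_________X_X_X_X
r23=10111: XXXXXXXX________XXXXXXXX
r24=11000: X_______X_______X_______X
r25=11001: XX______XX______XX______XX
r26=11010: X_X_____X_X_____X_X_____X_X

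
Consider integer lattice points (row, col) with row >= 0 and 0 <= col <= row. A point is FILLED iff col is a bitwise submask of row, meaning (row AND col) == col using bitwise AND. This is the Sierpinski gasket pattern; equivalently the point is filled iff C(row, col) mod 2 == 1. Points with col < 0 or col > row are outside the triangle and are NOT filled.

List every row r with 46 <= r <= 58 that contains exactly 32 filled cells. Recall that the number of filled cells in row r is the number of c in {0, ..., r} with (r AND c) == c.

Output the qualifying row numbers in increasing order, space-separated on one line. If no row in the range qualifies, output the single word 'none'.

Row r has 2^popcount(r) filled cells, so we need popcount(r) = log2(32) = 5.
Scan r = 46..58 and keep those with exactly 5 one-bits:
r=46=101110 popcount=4 -> skip
r=47=101111 popcount=5 -> KEEP
r=48=110000 popcount=2 -> skip
r=49=110001 popcount=3 -> skip
r=50=110010 popcount=3 -> skip
r=51=110011 popcount=4 -> skip
r=52=110100 popcount=3 -> skip
r=53=110101 popcount=4 -> skip
r=54=110110 popcount=4 -> skip
r=55=110111 popcount=5 -> KEEP
r=56=111000 popcount=3 -> skip
r=57=111001 popcount=4 -> skip
r=58=111010 popcount=4 -> skip
Kept rows: 47 55

Answer: 47 55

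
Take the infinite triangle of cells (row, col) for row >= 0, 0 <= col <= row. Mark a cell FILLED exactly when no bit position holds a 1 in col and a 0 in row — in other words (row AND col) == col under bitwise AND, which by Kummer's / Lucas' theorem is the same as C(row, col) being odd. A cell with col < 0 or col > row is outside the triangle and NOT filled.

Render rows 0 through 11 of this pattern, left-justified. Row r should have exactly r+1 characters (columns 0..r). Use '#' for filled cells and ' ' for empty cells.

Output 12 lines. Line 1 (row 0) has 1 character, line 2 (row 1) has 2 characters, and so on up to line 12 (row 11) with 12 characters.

Answer: #
##
# #
####
#   #
##  ##
# # # #
########
#       #
##      ##
# #     # #
####    ####

Derivation:
r0=0: #
r1=1: ##
r2=10: # #
r3=11: ####
r4=100: #   #
r5=101: ##  ##
r6=110: # # # #
r7=111: ########
r8=1000: #       #
r9=1001: ##      ##
r10=1010: # #     # #
r11=1011: ####    ####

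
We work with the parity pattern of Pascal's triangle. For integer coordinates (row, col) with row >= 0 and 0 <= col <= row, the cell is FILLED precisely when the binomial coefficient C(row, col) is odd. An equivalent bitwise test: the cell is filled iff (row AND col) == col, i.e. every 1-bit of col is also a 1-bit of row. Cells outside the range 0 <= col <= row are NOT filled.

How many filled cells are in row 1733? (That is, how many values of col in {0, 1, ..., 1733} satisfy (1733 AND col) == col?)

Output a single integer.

1733 in binary = 11011000101
popcount(1733) = number of 1-bits in 11011000101 = 6
A col c satisfies (1733 AND c) == c iff every set bit of c is also set in 1733; each of the 6 set bits of 1733 can independently be on or off in c.
count = 2^6 = 64

Answer: 64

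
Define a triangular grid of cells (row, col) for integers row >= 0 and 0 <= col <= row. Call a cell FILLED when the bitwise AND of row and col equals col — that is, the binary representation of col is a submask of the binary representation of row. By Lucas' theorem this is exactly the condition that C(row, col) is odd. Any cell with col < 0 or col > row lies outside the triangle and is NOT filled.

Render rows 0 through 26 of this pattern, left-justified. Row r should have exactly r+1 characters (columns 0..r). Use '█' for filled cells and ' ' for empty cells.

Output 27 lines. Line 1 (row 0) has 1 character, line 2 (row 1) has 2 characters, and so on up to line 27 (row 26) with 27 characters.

r0=0: █
r1=1: ██
r2=10: █ █
r3=11: ████
r4=100: █   █
r5=101: ██  ██
r6=110: █ █ █ █
r7=111: ████████
r8=1000: █       █
r9=1001: ██      ██
r10=1010: █ █     █ █
r11=1011: ████    ████
r12=1100: █   █   █   █
r13=1101: ██  ██  ██  ██
r14=1110: █ █ █ █ █ █ █ █
r15=1111: ████████████████
r16=10000: █               █
r17=10001: ██              ██
r18=10010: █ █             █ █
r19=10011: ████            ████
r20=10100: █   █           █   █
r21=10101: ██  ██          ██  ██
r22=10110: █ █ █ █         █ █ █ █
r23=10111: ████████        ████████
r24=11000: █       █       █       █
r25=11001: ██      ██      ██      ██
r26=11010: █ █     █ █     █ █     █ █

Answer: █
██
█ █
████
█   █
██  ██
█ █ █ █
████████
█       █
██      ██
█ █     █ █
████    ████
█   █   █   █
██  ██  ██  ██
█ █ █ █ █ █ █ █
████████████████
█               █
██              ██
█ █             █ █
████            ████
█   █           █   █
██  ██          ██  ██
█ █ █ █         █ █ █ █
████████        ████████
█       █       █       █
██      ██      ██      ██
█ █     █ █     █ █     █ █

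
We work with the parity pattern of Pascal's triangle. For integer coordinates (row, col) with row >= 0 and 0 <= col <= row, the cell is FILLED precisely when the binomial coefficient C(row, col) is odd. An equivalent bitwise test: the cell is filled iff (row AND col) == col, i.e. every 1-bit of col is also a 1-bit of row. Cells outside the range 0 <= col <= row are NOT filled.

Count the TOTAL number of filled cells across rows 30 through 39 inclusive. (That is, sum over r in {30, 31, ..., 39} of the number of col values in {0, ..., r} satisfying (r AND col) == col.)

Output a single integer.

Answer: 102

Derivation:
r30=11110 pc4: +16 =16
r31=11111 pc5: +32 =48
r32=100000 pc1: +2 =50
r33=100001 pc2: +4 =54
r34=100010 pc2: +4 =58
r35=100011 pc3: +8 =66
r36=100100 pc2: +4 =70
r37=100101 pc3: +8 =78
r38=100110 pc3: +8 =86
r39=100111 pc4: +16 =102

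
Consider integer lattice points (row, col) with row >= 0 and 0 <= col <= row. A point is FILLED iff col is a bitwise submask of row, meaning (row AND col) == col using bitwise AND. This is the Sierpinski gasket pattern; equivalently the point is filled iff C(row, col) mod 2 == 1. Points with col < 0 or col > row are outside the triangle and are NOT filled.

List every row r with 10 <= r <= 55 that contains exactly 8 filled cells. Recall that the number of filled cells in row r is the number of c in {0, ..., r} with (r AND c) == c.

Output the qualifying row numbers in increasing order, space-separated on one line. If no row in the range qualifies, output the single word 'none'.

Row r has 2^popcount(r) filled cells, so we need popcount(r) = log2(8) = 3.
Scan r = 10..55 and keep those with exactly 3 one-bits:
r=10=1010 popcount=2 -> skip
r=11=1011 popcount=3 -> KEEP
r=12=1100 popcount=2 -> skip
r=13=1101 popcount=3 -> KEEP
r=14=1110 popcount=3 -> KEEP
r=15=1111 popcount=4 -> skip
r=16=10000 popcount=1 -> skip
r=17=10001 popcount=2 -> skip
r=18=10010 popcount=2 -> skip
r=19=10011 popcount=3 -> KEEP
r=20=10100 popcount=2 -> skip
r=21=10101 popcount=3 -> KEEP
r=22=10110 popcount=3 -> KEEP
r=23=10111 popcount=4 -> skip
r=24=11000 popcount=2 -> skip
r=25=11001 popcount=3 -> KEEP
r=26=11010 popcount=3 -> KEEP
r=27=11011 popcount=4 -> skip
r=28=11100 popcount=3 -> KEEP
r=29=11101 popcount=4 -> skip
r=30=11110 popcount=4 -> skip
r=31=11111 popcount=5 -> skip
r=32=100000 popcount=1 -> skip
r=33=100001 popcount=2 -> skip
r=34=100010 popcount=2 -> skip
r=35=100011 popcount=3 -> KEEP
r=36=100100 popcount=2 -> skip
r=37=100101 popcount=3 -> KEEP
r=38=100110 popcount=3 -> KEEP
r=39=100111 popcount=4 -> skip
r=40=101000 popcount=2 -> skip
r=41=101001 popcount=3 -> KEEP
r=42=101010 popcount=3 -> KEEP
r=43=101011 popcount=4 -> skip
r=44=101100 popcount=3 -> KEEP
r=45=101101 popcount=4 -> skip
r=46=101110 popcount=4 -> skip
r=47=101111 popcount=5 -> skip
r=48=110000 popcount=2 -> skip
r=49=110001 popcount=3 -> KEEP
r=50=110010 popcount=3 -> KEEP
r=51=110011 popcount=4 -> skip
r=52=110100 popcount=3 -> KEEP
r=53=110101 popcount=4 -> skip
r=54=110110 popcount=4 -> skip
r=55=110111 popcount=5 -> skip
Kept rows: 11 13 14 19 21 22 25 26 28 35 37 38 41 42 44 49 50 52

Answer: 11 13 14 19 21 22 25 26 28 35 37 38 41 42 44 49 50 52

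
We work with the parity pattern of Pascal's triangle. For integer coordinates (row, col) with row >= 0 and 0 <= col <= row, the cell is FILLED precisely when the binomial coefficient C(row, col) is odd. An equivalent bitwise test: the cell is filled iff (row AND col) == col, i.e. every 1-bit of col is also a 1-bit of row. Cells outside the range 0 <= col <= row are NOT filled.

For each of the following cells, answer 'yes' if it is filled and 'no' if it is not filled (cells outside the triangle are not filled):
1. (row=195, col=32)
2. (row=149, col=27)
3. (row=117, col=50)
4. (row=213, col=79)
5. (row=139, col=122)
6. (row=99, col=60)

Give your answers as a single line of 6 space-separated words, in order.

Answer: no no no no no no

Derivation:
(195,32): row=0b11000011, col=0b100000, row AND col = 0b0 = 0; 0 != 32 -> empty
(149,27): row=0b10010101, col=0b11011, row AND col = 0b10001 = 17; 17 != 27 -> empty
(117,50): row=0b1110101, col=0b110010, row AND col = 0b110000 = 48; 48 != 50 -> empty
(213,79): row=0b11010101, col=0b1001111, row AND col = 0b1000101 = 69; 69 != 79 -> empty
(139,122): row=0b10001011, col=0b1111010, row AND col = 0b1010 = 10; 10 != 122 -> empty
(99,60): row=0b1100011, col=0b111100, row AND col = 0b100000 = 32; 32 != 60 -> empty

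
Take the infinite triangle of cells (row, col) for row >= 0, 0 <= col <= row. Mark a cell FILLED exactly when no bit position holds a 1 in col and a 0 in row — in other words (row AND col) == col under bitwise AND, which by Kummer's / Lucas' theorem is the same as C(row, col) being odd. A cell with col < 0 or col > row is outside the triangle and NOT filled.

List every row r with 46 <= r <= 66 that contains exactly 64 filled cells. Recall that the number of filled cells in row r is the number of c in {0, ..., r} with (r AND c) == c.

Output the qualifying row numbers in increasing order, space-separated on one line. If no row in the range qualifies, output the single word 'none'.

Row r has 2^popcount(r) filled cells, so we need popcount(r) = log2(64) = 6.
Scan r = 46..66 and keep those with exactly 6 one-bits:
r=46=101110 popcount=4 -> skip
r=47=101111 popcount=5 -> skip
r=48=110000 popcount=2 -> skip
r=49=110001 popcount=3 -> skip
r=50=110010 popcount=3 -> skip
r=51=110011 popcount=4 -> skip
r=52=110100 popcount=3 -> skip
r=53=110101 popcount=4 -> skip
r=54=110110 popcount=4 -> skip
r=55=110111 popcount=5 -> skip
r=56=111000 popcount=3 -> skip
r=57=111001 popcount=4 -> skip
r=58=111010 popcount=4 -> skip
r=59=111011 popcount=5 -> skip
r=60=111100 popcount=4 -> skip
r=61=111101 popcount=5 -> skip
r=62=111110 popcount=5 -> skip
r=63=111111 popcount=6 -> KEEP
r=64=1000000 popcount=1 -> skip
r=65=1000001 popcount=2 -> skip
r=66=1000010 popcount=2 -> skip
Kept rows: 63

Answer: 63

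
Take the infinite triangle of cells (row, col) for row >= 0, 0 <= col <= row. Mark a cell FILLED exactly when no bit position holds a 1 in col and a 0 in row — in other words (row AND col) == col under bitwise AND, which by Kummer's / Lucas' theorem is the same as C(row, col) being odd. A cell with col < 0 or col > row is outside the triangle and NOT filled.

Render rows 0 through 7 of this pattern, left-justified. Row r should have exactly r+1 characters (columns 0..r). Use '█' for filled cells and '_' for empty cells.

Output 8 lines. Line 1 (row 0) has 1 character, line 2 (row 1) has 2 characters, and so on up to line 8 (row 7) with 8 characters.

r0=0: █
r1=1: ██
r2=10: █_█
r3=11: ████
r4=100: █___█
r5=101: ██__██
r6=110: █_█_█_█
r7=111: ████████

Answer: █
██
█_█
████
█___█
██__██
█_█_█_█
████████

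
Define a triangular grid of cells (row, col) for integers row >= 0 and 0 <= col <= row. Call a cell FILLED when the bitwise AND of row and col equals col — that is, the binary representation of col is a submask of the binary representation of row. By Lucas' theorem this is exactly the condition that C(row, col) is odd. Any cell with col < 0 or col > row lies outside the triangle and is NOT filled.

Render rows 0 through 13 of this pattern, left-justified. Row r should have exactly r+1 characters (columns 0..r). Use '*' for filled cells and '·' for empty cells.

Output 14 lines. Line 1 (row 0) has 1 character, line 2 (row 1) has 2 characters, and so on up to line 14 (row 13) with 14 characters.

r0=0: *
r1=1: **
r2=10: *·*
r3=11: ****
r4=100: *···*
r5=101: **··**
r6=110: *·*·*·*
r7=111: ********
r8=1000: *·······*
r9=1001: **······**
r10=1010: *·*·····*·*
r11=1011: ****····****
r12=1100: *···*···*···*
r13=1101: **··**··**··**

Answer: *
**
*·*
****
*···*
**··**
*·*·*·*
********
*·······*
**······**
*·*·····*·*
****····****
*···*···*···*
**··**··**··**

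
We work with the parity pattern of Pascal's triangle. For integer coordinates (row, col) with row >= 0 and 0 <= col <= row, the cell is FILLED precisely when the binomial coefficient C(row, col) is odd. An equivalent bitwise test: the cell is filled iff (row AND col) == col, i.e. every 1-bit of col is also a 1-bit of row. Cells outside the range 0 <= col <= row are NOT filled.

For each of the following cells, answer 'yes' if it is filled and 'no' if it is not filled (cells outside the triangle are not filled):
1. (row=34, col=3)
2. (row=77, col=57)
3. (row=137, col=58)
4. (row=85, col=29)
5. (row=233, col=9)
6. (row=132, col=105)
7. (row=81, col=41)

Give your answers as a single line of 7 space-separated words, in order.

Answer: no no no no yes no no

Derivation:
(34,3): row=0b100010, col=0b11, row AND col = 0b10 = 2; 2 != 3 -> empty
(77,57): row=0b1001101, col=0b111001, row AND col = 0b1001 = 9; 9 != 57 -> empty
(137,58): row=0b10001001, col=0b111010, row AND col = 0b1000 = 8; 8 != 58 -> empty
(85,29): row=0b1010101, col=0b11101, row AND col = 0b10101 = 21; 21 != 29 -> empty
(233,9): row=0b11101001, col=0b1001, row AND col = 0b1001 = 9; 9 == 9 -> filled
(132,105): row=0b10000100, col=0b1101001, row AND col = 0b0 = 0; 0 != 105 -> empty
(81,41): row=0b1010001, col=0b101001, row AND col = 0b1 = 1; 1 != 41 -> empty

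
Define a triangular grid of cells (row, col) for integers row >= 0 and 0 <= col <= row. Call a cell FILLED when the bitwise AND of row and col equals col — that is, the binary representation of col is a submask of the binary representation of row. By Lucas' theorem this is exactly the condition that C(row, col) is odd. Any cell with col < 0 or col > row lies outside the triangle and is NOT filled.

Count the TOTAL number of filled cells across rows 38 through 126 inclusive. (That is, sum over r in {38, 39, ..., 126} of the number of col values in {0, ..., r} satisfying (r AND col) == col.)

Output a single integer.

r38=100110 pc3: +8 =8
r39=100111 pc4: +16 =24
r40=101000 pc2: +4 =28
r41=101001 pc3: +8 =36
r42=101010 pc3: +8 =44
r43=101011 pc4: +16 =60
r44=101100 pc3: +8 =68
r45=101101 pc4: +16 =84
r46=101110 pc4: +16 =100
r47=101111 pc5: +32 =132
r48=110000 pc2: +4 =136
r49=110001 pc3: +8 =144
r50=110010 pc3: +8 =152
r51=110011 pc4: +16 =168
r52=110100 pc3: +8 =176
r53=110101 pc4: +16 =192
r54=110110 pc4: +16 =208
r55=110111 pc5: +32 =240
r56=111000 pc3: +8 =248
r57=111001 pc4: +16 =264
r58=111010 pc4: +16 =280
r59=111011 pc5: +32 =312
r60=111100 pc4: +16 =328
r61=111101 pc5: +32 =360
r62=111110 pc5: +32 =392
r63=111111 pc6: +64 =456
r64=1000000 pc1: +2 =458
r65=1000001 pc2: +4 =462
r66=1000010 pc2: +4 =466
r67=1000011 pc3: +8 =474
r68=1000100 pc2: +4 =478
r69=1000101 pc3: +8 =486
r70=1000110 pc3: +8 =494
r71=1000111 pc4: +16 =510
r72=1001000 pc2: +4 =514
r73=1001001 pc3: +8 =522
r74=1001010 pc3: +8 =530
r75=1001011 pc4: +16 =546
r76=1001100 pc3: +8 =554
r77=1001101 pc4: +16 =570
r78=1001110 pc4: +16 =586
r79=1001111 pc5: +32 =618
r80=1010000 pc2: +4 =622
r81=1010001 pc3: +8 =630
r82=1010010 pc3: +8 =638
r83=1010011 pc4: +16 =654
r84=1010100 pc3: +8 =662
r85=1010101 pc4: +16 =678
r86=1010110 pc4: +16 =694
r87=1010111 pc5: +32 =726
r88=1011000 pc3: +8 =734
r89=1011001 pc4: +16 =750
r90=1011010 pc4: +16 =766
r91=1011011 pc5: +32 =798
r92=1011100 pc4: +16 =814
r93=1011101 pc5: +32 =846
r94=1011110 pc5: +32 =878
r95=1011111 pc6: +64 =942
r96=1100000 pc2: +4 =946
r97=1100001 pc3: +8 =954
r98=1100010 pc3: +8 =962
r99=1100011 pc4: +16 =978
r100=1100100 pc3: +8 =986
r101=1100101 pc4: +16 =1002
r102=1100110 pc4: +16 =1018
r103=1100111 pc5: +32 =1050
r104=1101000 pc3: +8 =1058
r105=1101001 pc4: +16 =1074
r106=1101010 pc4: +16 =1090
r107=1101011 pc5: +32 =1122
r108=1101100 pc4: +16 =1138
r109=1101101 pc5: +32 =1170
r110=1101110 pc5: +32 =1202
r111=1101111 pc6: +64 =1266
r112=1110000 pc3: +8 =1274
r113=1110001 pc4: +16 =1290
r114=1110010 pc4: +16 =1306
r115=1110011 pc5: +32 =1338
r116=1110100 pc4: +16 =1354
r117=1110101 pc5: +32 =1386
r118=1110110 pc5: +32 =1418
r119=1110111 pc6: +64 =1482
r120=1111000 pc4: +16 =1498
r121=1111001 pc5: +32 =1530
r122=1111010 pc5: +32 =1562
r123=1111011 pc6: +64 =1626
r124=1111100 pc5: +32 =1658
r125=1111101 pc6: +64 =1722
r126=1111110 pc6: +64 =1786

Answer: 1786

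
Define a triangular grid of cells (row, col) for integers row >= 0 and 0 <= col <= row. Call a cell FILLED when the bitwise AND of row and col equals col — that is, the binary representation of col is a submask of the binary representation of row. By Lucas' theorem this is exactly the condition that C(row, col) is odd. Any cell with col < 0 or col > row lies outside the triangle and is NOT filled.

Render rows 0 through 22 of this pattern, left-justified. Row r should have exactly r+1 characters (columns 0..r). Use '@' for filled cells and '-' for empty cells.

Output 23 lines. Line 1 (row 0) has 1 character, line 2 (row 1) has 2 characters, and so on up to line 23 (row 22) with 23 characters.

r0=0: @
r1=1: @@
r2=10: @-@
r3=11: @@@@
r4=100: @---@
r5=101: @@--@@
r6=110: @-@-@-@
r7=111: @@@@@@@@
r8=1000: @-------@
r9=1001: @@------@@
r10=1010: @-@-----@-@
r11=1011: @@@@----@@@@
r12=1100: @---@---@---@
r13=1101: @@--@@--@@--@@
r14=1110: @-@-@-@-@-@-@-@
r15=1111: @@@@@@@@@@@@@@@@
r16=10000: @---------------@
r17=10001: @@--------------@@
r18=10010: @-@-------------@-@
r19=10011: @@@@------------@@@@
r20=10100: @---@-----------@---@
r21=10101: @@--@@----------@@--@@
r22=10110: @-@-@-@---------@-@-@-@

Answer: @
@@
@-@
@@@@
@---@
@@--@@
@-@-@-@
@@@@@@@@
@-------@
@@------@@
@-@-----@-@
@@@@----@@@@
@---@---@---@
@@--@@--@@--@@
@-@-@-@-@-@-@-@
@@@@@@@@@@@@@@@@
@---------------@
@@--------------@@
@-@-------------@-@
@@@@------------@@@@
@---@-----------@---@
@@--@@----------@@--@@
@-@-@-@---------@-@-@-@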